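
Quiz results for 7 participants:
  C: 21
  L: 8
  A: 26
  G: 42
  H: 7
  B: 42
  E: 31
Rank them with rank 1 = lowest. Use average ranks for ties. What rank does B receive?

Sorted (ascending): 7, 8, 21, 26, 31, 42, 42
The 2 values of 42 occupy positions 6–7 → average rank (6+7)/2 = 6.5.
B has value 42 → rank 6.5.

6.5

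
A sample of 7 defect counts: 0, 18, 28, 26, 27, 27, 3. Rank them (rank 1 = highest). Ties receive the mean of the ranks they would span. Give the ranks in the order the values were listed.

7, 5, 1, 4, 2.5, 2.5, 6

Sorted (descending): 28, 27, 27, 26, 18, 3, 0
The 2 values of 27 occupy positions 2–3 → average rank (2+3)/2 = 2.5.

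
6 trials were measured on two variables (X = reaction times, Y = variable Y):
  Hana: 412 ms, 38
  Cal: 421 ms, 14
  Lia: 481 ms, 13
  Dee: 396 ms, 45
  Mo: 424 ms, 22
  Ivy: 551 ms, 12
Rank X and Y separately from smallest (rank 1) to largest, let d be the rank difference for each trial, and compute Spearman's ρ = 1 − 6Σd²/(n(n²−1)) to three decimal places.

-0.943

Ranks of variable 1: 2, 3, 5, 1, 4, 6
Ranks of variable 2: 5, 3, 2, 6, 4, 1
d = r₁ − r₂: -3, 0, 3, -5, 0, 5
d²: 9, 0, 9, 25, 0, 25; Σd² = 68
ρ = 1 − 6·68/(6·35) = 1 − 408/210 = -0.943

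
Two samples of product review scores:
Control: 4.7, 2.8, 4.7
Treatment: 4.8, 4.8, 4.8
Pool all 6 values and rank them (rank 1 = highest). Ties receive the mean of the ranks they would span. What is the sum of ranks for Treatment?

Sorted (descending): 4.8, 4.8, 4.8, 4.7, 4.7, 2.8
The 3 values of 4.8 occupy positions 1–3 → average rank 2.
The 2 values of 4.7 occupy positions 4–5 → average rank (4+5)/2 = 4.5.
Treatment values → pooled ranks: 4.8→2, 4.8→2, 4.8→2
Rank sum = 2 + 2 + 2 = 6

6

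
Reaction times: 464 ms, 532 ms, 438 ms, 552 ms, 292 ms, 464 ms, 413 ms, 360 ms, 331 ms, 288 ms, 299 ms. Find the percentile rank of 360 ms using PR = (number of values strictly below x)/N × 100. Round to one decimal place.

36.4

N = 11.
Strictly below 360: 4. Equal to 360: 1.
PR = 4/11 × 100 = 36.4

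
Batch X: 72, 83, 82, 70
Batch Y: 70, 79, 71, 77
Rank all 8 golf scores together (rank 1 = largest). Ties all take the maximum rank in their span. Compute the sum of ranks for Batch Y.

Sorted (descending): 83, 82, 79, 77, 72, 71, 70, 70
The 2 values of 70 occupy positions 7–8 → each gets rank 8.
Batch Y values → pooled ranks: 70→8, 79→3, 71→6, 77→4
Rank sum = 8 + 3 + 6 + 4 = 21

21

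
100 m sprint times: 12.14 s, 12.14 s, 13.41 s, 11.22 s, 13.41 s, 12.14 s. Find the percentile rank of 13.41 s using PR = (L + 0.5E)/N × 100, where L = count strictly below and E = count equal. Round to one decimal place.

83.3

N = 6.
Strictly below 13.41: 4. Equal to 13.41: 2.
PR = (4 + 0.5·2)/6 × 100 = 83.3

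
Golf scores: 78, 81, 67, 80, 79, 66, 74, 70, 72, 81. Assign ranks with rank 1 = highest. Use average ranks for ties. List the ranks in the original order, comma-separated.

5, 1.5, 9, 3, 4, 10, 6, 8, 7, 1.5

Sorted (descending): 81, 81, 80, 79, 78, 74, 72, 70, 67, 66
The 2 values of 81 occupy positions 1–2 → average rank (1+2)/2 = 1.5.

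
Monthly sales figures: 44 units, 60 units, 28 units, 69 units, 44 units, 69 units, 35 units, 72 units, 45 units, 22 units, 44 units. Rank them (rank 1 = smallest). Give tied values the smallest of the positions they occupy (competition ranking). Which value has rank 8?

60

Sorted (ascending): 22, 28, 35, 44, 44, 44, 45, 60, 69, 69, 72
The 3 values of 44 occupy positions 4–6 → each gets rank 4.
The 2 values of 69 occupy positions 9–10 → each gets rank 9.
Rank 8 → value 60.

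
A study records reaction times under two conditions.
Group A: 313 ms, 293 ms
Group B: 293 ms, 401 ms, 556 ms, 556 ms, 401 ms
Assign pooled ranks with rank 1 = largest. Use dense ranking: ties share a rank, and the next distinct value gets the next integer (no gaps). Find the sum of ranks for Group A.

Sorted (descending): 556, 556, 401, 401, 313, 293, 293
The 2 values of 556 share dense rank 1.
The 2 values of 401 share dense rank 2.
The 2 values of 293 share dense rank 4.
Remaining distinct values take the next consecutive integers.
Group A values → pooled ranks: 313→3, 293→4
Rank sum = 3 + 4 = 7

7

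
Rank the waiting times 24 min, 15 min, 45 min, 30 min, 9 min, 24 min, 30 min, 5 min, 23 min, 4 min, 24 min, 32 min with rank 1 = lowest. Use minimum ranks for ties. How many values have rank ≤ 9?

10

Sorted (ascending): 4, 5, 9, 15, 23, 24, 24, 24, 30, 30, 32, 45
The 3 values of 24 occupy positions 6–8 → each gets rank 6.
The 2 values of 30 occupy positions 9–10 → each gets rank 9.
Ranks ≤ 9: {1, 2, 3, 4, 5, 6, 6, 6, 9, 9} → 10 values.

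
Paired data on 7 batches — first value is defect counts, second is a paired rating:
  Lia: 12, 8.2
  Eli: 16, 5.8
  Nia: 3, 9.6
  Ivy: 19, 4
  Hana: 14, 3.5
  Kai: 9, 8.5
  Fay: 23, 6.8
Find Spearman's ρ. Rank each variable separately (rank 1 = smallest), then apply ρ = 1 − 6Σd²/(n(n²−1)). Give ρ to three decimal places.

Ranks of variable 1: 3, 5, 1, 6, 4, 2, 7
Ranks of variable 2: 5, 3, 7, 2, 1, 6, 4
d = r₁ − r₂: -2, 2, -6, 4, 3, -4, 3
d²: 4, 4, 36, 16, 9, 16, 9; Σd² = 94
ρ = 1 − 6·94/(7·48) = 1 − 564/336 = -0.679

-0.679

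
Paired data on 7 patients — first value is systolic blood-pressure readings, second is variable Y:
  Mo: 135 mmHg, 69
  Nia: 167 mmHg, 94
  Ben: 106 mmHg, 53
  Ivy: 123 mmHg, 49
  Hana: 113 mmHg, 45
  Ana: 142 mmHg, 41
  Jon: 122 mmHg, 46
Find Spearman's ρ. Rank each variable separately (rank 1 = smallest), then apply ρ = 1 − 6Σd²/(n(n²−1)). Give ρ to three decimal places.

Ranks of variable 1: 5, 7, 1, 4, 2, 6, 3
Ranks of variable 2: 6, 7, 5, 4, 2, 1, 3
d = r₁ − r₂: -1, 0, -4, 0, 0, 5, 0
d²: 1, 0, 16, 0, 0, 25, 0; Σd² = 42
ρ = 1 − 6·42/(7·48) = 1 − 252/336 = 0.250

0.250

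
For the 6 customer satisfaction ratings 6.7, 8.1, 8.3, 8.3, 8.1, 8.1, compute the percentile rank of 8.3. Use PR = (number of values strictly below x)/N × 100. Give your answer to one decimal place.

N = 6.
Strictly below 8.3: 4. Equal to 8.3: 2.
PR = 4/6 × 100 = 66.7

66.7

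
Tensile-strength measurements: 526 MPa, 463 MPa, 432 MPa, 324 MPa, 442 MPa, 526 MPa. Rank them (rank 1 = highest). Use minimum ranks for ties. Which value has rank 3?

463

Sorted (descending): 526, 526, 463, 442, 432, 324
The 2 values of 526 occupy positions 1–2 → each gets rank 1.
Rank 3 → value 463.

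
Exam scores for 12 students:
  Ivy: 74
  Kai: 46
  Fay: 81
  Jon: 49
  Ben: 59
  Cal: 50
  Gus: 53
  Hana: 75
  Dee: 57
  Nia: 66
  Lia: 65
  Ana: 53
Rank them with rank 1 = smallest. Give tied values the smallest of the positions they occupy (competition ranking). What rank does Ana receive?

Sorted (ascending): 46, 49, 50, 53, 53, 57, 59, 65, 66, 74, 75, 81
The 2 values of 53 occupy positions 4–5 → each gets rank 4.
Ana has value 53 → rank 4.

4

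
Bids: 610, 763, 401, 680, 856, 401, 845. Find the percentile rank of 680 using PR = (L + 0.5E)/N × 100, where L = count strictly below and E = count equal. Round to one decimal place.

50.0

N = 7.
Strictly below 680: 3. Equal to 680: 1.
PR = (3 + 0.5·1)/7 × 100 = 50.0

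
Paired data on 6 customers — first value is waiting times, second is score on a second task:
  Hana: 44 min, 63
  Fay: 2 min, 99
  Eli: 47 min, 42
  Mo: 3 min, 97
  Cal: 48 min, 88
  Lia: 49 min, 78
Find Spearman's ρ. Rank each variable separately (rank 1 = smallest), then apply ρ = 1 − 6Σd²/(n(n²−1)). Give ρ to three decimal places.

-0.543

Ranks of variable 1: 3, 1, 4, 2, 5, 6
Ranks of variable 2: 2, 6, 1, 5, 4, 3
d = r₁ − r₂: 1, -5, 3, -3, 1, 3
d²: 1, 25, 9, 9, 1, 9; Σd² = 54
ρ = 1 − 6·54/(6·35) = 1 − 324/210 = -0.543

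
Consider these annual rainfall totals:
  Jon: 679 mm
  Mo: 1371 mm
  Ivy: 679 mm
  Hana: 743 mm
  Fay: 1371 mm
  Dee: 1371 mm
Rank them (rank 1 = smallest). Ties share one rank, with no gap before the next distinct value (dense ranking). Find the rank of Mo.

3

Sorted (ascending): 679, 679, 743, 1371, 1371, 1371
The 2 values of 679 share dense rank 1.
The 3 values of 1371 share dense rank 3.
Remaining distinct values take the next consecutive integers.
Mo has value 1371 mm → rank 3.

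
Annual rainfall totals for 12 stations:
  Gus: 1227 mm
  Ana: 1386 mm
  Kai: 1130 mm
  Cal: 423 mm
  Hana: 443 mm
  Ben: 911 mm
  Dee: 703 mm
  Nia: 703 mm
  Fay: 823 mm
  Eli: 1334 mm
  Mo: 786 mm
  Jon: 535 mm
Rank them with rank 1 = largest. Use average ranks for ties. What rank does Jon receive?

Sorted (descending): 1386, 1334, 1227, 1130, 911, 823, 786, 703, 703, 535, 443, 423
The 2 values of 703 occupy positions 8–9 → average rank (8+9)/2 = 8.5.
Jon has value 535 mm → rank 10.

10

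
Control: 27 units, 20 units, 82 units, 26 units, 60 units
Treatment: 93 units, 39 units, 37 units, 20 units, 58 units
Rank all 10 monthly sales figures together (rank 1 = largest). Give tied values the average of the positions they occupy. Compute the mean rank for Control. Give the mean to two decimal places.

5.90

Sorted (descending): 93, 82, 60, 58, 39, 37, 27, 26, 20, 20
The 2 values of 20 occupy positions 9–10 → average rank (9+10)/2 = 9.5.
Control values → pooled ranks: 27→7, 20→9.5, 82→2, 26→8, 60→3
Mean rank = (7 + 9.5 + 2 + 8 + 3) / 5 = 5.90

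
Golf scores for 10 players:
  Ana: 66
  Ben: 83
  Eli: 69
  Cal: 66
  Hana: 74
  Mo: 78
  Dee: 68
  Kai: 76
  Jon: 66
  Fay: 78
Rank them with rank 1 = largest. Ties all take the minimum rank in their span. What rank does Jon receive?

Sorted (descending): 83, 78, 78, 76, 74, 69, 68, 66, 66, 66
The 2 values of 78 occupy positions 2–3 → each gets rank 2.
The 3 values of 66 occupy positions 8–10 → each gets rank 8.
Jon has value 66 → rank 8.

8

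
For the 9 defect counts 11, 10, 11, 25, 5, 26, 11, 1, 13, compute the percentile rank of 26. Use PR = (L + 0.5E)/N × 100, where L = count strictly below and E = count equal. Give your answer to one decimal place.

N = 9.
Strictly below 26: 8. Equal to 26: 1.
PR = (8 + 0.5·1)/9 × 100 = 94.4

94.4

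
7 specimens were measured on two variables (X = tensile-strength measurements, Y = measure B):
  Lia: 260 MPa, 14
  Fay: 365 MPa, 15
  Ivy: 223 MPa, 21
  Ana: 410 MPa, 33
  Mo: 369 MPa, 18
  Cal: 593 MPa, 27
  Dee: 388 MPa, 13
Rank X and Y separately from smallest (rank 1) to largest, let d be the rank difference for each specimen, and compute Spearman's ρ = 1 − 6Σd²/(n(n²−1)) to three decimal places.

Ranks of variable 1: 2, 3, 1, 6, 4, 7, 5
Ranks of variable 2: 2, 3, 5, 7, 4, 6, 1
d = r₁ − r₂: 0, 0, -4, -1, 0, 1, 4
d²: 0, 0, 16, 1, 0, 1, 16; Σd² = 34
ρ = 1 − 6·34/(7·48) = 1 − 204/336 = 0.393

0.393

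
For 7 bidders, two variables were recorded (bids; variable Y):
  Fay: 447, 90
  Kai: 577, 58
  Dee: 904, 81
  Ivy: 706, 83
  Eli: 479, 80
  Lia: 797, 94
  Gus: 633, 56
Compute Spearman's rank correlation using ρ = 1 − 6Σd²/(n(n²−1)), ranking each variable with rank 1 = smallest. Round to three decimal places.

0.179

Ranks of variable 1: 1, 3, 7, 5, 2, 6, 4
Ranks of variable 2: 6, 2, 4, 5, 3, 7, 1
d = r₁ − r₂: -5, 1, 3, 0, -1, -1, 3
d²: 25, 1, 9, 0, 1, 1, 9; Σd² = 46
ρ = 1 − 6·46/(7·48) = 1 − 276/336 = 0.179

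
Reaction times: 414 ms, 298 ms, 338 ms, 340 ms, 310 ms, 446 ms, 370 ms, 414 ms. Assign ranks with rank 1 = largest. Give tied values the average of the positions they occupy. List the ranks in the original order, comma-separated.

2.5, 8, 6, 5, 7, 1, 4, 2.5

Sorted (descending): 446, 414, 414, 370, 340, 338, 310, 298
The 2 values of 414 occupy positions 2–3 → average rank (2+3)/2 = 2.5.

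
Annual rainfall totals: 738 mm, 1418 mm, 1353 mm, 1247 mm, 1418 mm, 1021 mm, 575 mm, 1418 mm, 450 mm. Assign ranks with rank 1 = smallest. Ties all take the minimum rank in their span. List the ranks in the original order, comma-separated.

3, 7, 6, 5, 7, 4, 2, 7, 1

Sorted (ascending): 450, 575, 738, 1021, 1247, 1353, 1418, 1418, 1418
The 3 values of 1418 occupy positions 7–9 → each gets rank 7.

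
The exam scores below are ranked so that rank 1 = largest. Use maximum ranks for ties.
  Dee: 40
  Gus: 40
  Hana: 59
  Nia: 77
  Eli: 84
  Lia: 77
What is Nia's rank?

3

Sorted (descending): 84, 77, 77, 59, 40, 40
The 2 values of 77 occupy positions 2–3 → each gets rank 3.
The 2 values of 40 occupy positions 5–6 → each gets rank 6.
Nia has value 77 → rank 3.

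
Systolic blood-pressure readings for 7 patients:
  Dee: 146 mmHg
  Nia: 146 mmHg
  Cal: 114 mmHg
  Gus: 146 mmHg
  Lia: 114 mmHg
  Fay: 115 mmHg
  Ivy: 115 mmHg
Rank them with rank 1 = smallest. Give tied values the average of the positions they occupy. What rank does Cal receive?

Sorted (ascending): 114, 114, 115, 115, 146, 146, 146
The 2 values of 114 occupy positions 1–2 → average rank (1+2)/2 = 1.5.
The 2 values of 115 occupy positions 3–4 → average rank (3+4)/2 = 3.5.
The 3 values of 146 occupy positions 5–7 → average rank 6.
Cal has value 114 mmHg → rank 1.5.

1.5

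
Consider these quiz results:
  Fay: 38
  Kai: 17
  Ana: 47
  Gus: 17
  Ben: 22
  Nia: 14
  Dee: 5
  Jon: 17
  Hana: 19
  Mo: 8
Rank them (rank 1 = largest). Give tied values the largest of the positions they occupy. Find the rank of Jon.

7

Sorted (descending): 47, 38, 22, 19, 17, 17, 17, 14, 8, 5
The 3 values of 17 occupy positions 5–7 → each gets rank 7.
Jon has value 17 → rank 7.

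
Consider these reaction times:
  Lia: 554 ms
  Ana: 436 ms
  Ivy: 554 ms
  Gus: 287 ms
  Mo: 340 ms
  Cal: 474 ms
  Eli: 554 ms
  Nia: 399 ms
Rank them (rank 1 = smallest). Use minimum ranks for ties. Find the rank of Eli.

Sorted (ascending): 287, 340, 399, 436, 474, 554, 554, 554
The 3 values of 554 occupy positions 6–8 → each gets rank 6.
Eli has value 554 ms → rank 6.

6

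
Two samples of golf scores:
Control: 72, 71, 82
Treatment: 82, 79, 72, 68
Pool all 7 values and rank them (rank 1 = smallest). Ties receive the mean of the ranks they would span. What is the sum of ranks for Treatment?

Sorted (ascending): 68, 71, 72, 72, 79, 82, 82
The 2 values of 72 occupy positions 3–4 → average rank (3+4)/2 = 3.5.
The 2 values of 82 occupy positions 6–7 → average rank (6+7)/2 = 6.5.
Treatment values → pooled ranks: 82→6.5, 79→5, 72→3.5, 68→1
Rank sum = 6.5 + 5 + 3.5 + 1 = 16

16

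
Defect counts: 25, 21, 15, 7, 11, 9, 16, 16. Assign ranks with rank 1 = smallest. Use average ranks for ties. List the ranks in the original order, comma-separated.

Sorted (ascending): 7, 9, 11, 15, 16, 16, 21, 25
The 2 values of 16 occupy positions 5–6 → average rank (5+6)/2 = 5.5.

8, 7, 4, 1, 3, 2, 5.5, 5.5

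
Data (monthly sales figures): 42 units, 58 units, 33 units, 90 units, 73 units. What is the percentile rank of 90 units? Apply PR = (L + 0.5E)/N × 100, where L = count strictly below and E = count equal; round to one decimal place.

N = 5.
Strictly below 90: 4. Equal to 90: 1.
PR = (4 + 0.5·1)/5 × 100 = 90.0

90.0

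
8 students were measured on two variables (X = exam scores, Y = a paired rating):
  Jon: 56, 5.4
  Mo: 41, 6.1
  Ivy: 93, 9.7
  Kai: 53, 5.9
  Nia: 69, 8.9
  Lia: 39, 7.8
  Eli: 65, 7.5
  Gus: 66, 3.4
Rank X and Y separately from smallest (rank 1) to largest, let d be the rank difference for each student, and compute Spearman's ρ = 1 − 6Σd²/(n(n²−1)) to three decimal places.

0.310

Ranks of variable 1: 4, 2, 8, 3, 7, 1, 5, 6
Ranks of variable 2: 2, 4, 8, 3, 7, 6, 5, 1
d = r₁ − r₂: 2, -2, 0, 0, 0, -5, 0, 5
d²: 4, 4, 0, 0, 0, 25, 0, 25; Σd² = 58
ρ = 1 − 6·58/(8·63) = 1 − 348/504 = 0.310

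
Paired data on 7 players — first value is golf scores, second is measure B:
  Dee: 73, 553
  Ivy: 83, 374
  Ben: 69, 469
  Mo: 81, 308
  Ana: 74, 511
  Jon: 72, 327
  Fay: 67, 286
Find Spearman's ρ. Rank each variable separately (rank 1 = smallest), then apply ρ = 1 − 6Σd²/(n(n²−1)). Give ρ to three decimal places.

Ranks of variable 1: 4, 7, 2, 6, 5, 3, 1
Ranks of variable 2: 7, 4, 5, 2, 6, 3, 1
d = r₁ − r₂: -3, 3, -3, 4, -1, 0, 0
d²: 9, 9, 9, 16, 1, 0, 0; Σd² = 44
ρ = 1 − 6·44/(7·48) = 1 − 264/336 = 0.214

0.214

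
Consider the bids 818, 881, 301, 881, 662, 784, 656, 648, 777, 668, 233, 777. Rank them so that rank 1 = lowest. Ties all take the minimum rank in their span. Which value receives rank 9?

Sorted (ascending): 233, 301, 648, 656, 662, 668, 777, 777, 784, 818, 881, 881
The 2 values of 777 occupy positions 7–8 → each gets rank 7.
The 2 values of 881 occupy positions 11–12 → each gets rank 11.
Rank 9 → value 784.

784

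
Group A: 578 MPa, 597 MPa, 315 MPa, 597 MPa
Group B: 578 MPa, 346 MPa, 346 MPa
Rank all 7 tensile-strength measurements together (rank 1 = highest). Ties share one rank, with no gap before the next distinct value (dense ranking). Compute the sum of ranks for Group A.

8

Sorted (descending): 597, 597, 578, 578, 346, 346, 315
The 2 values of 597 share dense rank 1.
The 2 values of 578 share dense rank 2.
The 2 values of 346 share dense rank 3.
Remaining distinct values take the next consecutive integers.
Group A values → pooled ranks: 578→2, 597→1, 315→4, 597→1
Rank sum = 2 + 1 + 4 + 1 = 8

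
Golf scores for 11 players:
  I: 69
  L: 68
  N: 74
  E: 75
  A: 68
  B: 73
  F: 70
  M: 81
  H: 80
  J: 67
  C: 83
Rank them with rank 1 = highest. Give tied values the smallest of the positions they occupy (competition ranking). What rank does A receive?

Sorted (descending): 83, 81, 80, 75, 74, 73, 70, 69, 68, 68, 67
The 2 values of 68 occupy positions 9–10 → each gets rank 9.
A has value 68 → rank 9.

9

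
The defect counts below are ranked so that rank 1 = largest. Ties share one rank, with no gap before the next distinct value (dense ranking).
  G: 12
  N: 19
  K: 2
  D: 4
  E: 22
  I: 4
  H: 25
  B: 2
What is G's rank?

4

Sorted (descending): 25, 22, 19, 12, 4, 4, 2, 2
The 2 values of 4 share dense rank 5.
The 2 values of 2 share dense rank 6.
Remaining distinct values take the next consecutive integers.
G has value 12 → rank 4.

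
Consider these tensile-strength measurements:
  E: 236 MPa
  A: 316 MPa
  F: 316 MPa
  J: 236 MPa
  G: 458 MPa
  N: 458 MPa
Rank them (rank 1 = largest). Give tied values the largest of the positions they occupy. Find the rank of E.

6

Sorted (descending): 458, 458, 316, 316, 236, 236
The 2 values of 458 occupy positions 1–2 → each gets rank 2.
The 2 values of 316 occupy positions 3–4 → each gets rank 4.
The 2 values of 236 occupy positions 5–6 → each gets rank 6.
E has value 236 MPa → rank 6.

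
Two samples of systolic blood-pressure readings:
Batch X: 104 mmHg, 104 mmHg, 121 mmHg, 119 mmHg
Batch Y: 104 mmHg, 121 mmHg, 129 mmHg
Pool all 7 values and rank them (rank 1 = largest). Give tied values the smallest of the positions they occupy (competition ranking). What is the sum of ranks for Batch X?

16

Sorted (descending): 129, 121, 121, 119, 104, 104, 104
The 2 values of 121 occupy positions 2–3 → each gets rank 2.
The 3 values of 104 occupy positions 5–7 → each gets rank 5.
Batch X values → pooled ranks: 104→5, 104→5, 121→2, 119→4
Rank sum = 5 + 5 + 2 + 4 = 16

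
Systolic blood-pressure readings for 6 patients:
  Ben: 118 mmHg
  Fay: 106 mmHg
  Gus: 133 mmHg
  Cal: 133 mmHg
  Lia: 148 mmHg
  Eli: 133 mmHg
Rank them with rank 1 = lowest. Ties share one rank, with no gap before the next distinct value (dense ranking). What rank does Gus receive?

Sorted (ascending): 106, 118, 133, 133, 133, 148
The 3 values of 133 share dense rank 3.
Remaining distinct values take the next consecutive integers.
Gus has value 133 mmHg → rank 3.

3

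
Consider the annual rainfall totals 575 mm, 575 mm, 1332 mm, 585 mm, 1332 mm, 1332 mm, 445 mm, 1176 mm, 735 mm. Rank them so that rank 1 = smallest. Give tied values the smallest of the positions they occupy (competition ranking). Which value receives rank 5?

Sorted (ascending): 445, 575, 575, 585, 735, 1176, 1332, 1332, 1332
The 2 values of 575 occupy positions 2–3 → each gets rank 2.
The 3 values of 1332 occupy positions 7–9 → each gets rank 7.
Rank 5 → value 735.

735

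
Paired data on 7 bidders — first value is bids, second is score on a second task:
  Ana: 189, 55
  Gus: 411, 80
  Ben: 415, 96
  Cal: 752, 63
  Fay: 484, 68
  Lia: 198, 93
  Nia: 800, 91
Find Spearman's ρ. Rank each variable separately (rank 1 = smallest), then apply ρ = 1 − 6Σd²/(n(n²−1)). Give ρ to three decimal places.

0.107

Ranks of variable 1: 1, 3, 4, 6, 5, 2, 7
Ranks of variable 2: 1, 4, 7, 2, 3, 6, 5
d = r₁ − r₂: 0, -1, -3, 4, 2, -4, 2
d²: 0, 1, 9, 16, 4, 16, 4; Σd² = 50
ρ = 1 − 6·50/(7·48) = 1 − 300/336 = 0.107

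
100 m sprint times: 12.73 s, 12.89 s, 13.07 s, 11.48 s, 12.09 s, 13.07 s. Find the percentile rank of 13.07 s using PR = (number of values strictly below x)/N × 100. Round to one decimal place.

N = 6.
Strictly below 13.07: 4. Equal to 13.07: 2.
PR = 4/6 × 100 = 66.7

66.7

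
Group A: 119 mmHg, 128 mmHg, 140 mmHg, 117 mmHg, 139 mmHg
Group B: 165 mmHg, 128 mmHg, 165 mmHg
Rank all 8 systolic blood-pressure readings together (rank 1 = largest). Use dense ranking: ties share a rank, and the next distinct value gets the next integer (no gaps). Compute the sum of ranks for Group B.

6

Sorted (descending): 165, 165, 140, 139, 128, 128, 119, 117
The 2 values of 165 share dense rank 1.
The 2 values of 128 share dense rank 4.
Remaining distinct values take the next consecutive integers.
Group B values → pooled ranks: 165→1, 128→4, 165→1
Rank sum = 1 + 4 + 1 = 6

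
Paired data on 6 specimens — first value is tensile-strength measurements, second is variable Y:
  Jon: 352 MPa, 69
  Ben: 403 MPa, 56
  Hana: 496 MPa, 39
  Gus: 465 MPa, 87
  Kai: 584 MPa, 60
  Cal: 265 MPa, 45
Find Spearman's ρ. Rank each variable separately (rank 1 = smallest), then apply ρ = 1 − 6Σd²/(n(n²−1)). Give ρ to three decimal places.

0.029

Ranks of variable 1: 2, 3, 5, 4, 6, 1
Ranks of variable 2: 5, 3, 1, 6, 4, 2
d = r₁ − r₂: -3, 0, 4, -2, 2, -1
d²: 9, 0, 16, 4, 4, 1; Σd² = 34
ρ = 1 − 6·34/(6·35) = 1 − 204/210 = 0.029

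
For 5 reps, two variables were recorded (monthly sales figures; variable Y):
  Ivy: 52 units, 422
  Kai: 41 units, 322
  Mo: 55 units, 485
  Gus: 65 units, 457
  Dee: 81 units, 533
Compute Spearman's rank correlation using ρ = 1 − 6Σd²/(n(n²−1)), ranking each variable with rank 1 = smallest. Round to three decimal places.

Ranks of variable 1: 2, 1, 3, 4, 5
Ranks of variable 2: 2, 1, 4, 3, 5
d = r₁ − r₂: 0, 0, -1, 1, 0
d²: 0, 0, 1, 1, 0; Σd² = 2
ρ = 1 − 6·2/(5·24) = 1 − 12/120 = 0.900

0.900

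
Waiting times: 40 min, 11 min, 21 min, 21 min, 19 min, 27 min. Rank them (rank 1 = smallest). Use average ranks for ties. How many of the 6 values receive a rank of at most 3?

2

Sorted (ascending): 11, 19, 21, 21, 27, 40
The 2 values of 21 occupy positions 3–4 → average rank (3+4)/2 = 3.5.
Ranks ≤ 3: {1, 2} → 2 values.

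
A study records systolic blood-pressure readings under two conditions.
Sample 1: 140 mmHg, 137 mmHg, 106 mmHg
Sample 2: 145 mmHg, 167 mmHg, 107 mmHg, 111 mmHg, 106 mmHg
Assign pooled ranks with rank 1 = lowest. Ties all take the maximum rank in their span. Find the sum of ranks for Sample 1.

13

Sorted (ascending): 106, 106, 107, 111, 137, 140, 145, 167
The 2 values of 106 occupy positions 1–2 → each gets rank 2.
Sample 1 values → pooled ranks: 140→6, 137→5, 106→2
Rank sum = 6 + 5 + 2 = 13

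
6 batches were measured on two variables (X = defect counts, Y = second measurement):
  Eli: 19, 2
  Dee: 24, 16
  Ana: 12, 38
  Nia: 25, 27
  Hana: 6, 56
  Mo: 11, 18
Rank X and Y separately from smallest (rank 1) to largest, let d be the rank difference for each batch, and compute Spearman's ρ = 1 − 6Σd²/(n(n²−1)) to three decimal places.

Ranks of variable 1: 4, 5, 3, 6, 1, 2
Ranks of variable 2: 1, 2, 5, 4, 6, 3
d = r₁ − r₂: 3, 3, -2, 2, -5, -1
d²: 9, 9, 4, 4, 25, 1; Σd² = 52
ρ = 1 − 6·52/(6·35) = 1 − 312/210 = -0.486

-0.486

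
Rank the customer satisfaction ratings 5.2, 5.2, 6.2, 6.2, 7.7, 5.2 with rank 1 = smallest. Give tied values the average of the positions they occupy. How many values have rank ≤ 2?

3

Sorted (ascending): 5.2, 5.2, 5.2, 6.2, 6.2, 7.7
The 3 values of 5.2 occupy positions 1–3 → average rank 2.
The 2 values of 6.2 occupy positions 4–5 → average rank (4+5)/2 = 4.5.
Ranks ≤ 2: {2, 2, 2} → 3 values.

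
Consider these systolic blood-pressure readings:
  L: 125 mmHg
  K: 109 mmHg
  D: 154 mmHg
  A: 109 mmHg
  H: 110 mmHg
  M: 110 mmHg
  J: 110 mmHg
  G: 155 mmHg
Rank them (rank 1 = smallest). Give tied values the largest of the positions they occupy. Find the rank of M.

5

Sorted (ascending): 109, 109, 110, 110, 110, 125, 154, 155
The 2 values of 109 occupy positions 1–2 → each gets rank 2.
The 3 values of 110 occupy positions 3–5 → each gets rank 5.
M has value 110 mmHg → rank 5.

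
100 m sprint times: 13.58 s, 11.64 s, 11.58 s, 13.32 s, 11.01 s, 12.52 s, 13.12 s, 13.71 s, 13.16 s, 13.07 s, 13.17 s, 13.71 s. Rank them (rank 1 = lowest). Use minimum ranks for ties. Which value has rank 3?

Sorted (ascending): 11.01, 11.58, 11.64, 12.52, 13.07, 13.12, 13.16, 13.17, 13.32, 13.58, 13.71, 13.71
The 2 values of 13.71 occupy positions 11–12 → each gets rank 11.
Rank 3 → value 11.64.

11.64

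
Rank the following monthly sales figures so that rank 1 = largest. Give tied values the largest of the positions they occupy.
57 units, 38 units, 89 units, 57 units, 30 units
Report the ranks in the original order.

3, 4, 1, 3, 5

Sorted (descending): 89, 57, 57, 38, 30
The 2 values of 57 occupy positions 2–3 → each gets rank 3.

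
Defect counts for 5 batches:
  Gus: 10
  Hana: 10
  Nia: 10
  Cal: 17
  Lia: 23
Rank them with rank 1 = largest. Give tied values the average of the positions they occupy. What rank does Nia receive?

4

Sorted (descending): 23, 17, 10, 10, 10
The 3 values of 10 occupy positions 3–5 → average rank 4.
Nia has value 10 → rank 4.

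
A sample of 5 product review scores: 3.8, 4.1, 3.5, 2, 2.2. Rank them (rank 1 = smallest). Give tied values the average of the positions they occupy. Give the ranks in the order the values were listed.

Sorted (ascending): 2, 2.2, 3.5, 3.8, 4.1
No ties — each value takes its position as its rank.

4, 5, 3, 1, 2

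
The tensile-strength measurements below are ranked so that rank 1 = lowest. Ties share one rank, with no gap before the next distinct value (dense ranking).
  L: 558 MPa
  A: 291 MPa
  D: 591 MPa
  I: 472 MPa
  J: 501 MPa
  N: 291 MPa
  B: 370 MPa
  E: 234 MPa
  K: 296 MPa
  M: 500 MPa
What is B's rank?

4

Sorted (ascending): 234, 291, 291, 296, 370, 472, 500, 501, 558, 591
The 2 values of 291 share dense rank 2.
Remaining distinct values take the next consecutive integers.
B has value 370 MPa → rank 4.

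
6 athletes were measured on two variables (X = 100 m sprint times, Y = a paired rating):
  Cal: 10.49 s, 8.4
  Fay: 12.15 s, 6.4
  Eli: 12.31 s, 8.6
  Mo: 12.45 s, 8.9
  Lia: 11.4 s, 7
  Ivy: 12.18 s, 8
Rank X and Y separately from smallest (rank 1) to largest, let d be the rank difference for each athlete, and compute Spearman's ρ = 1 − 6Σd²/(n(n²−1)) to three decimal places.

0.600

Ranks of variable 1: 1, 3, 5, 6, 2, 4
Ranks of variable 2: 4, 1, 5, 6, 2, 3
d = r₁ − r₂: -3, 2, 0, 0, 0, 1
d²: 9, 4, 0, 0, 0, 1; Σd² = 14
ρ = 1 − 6·14/(6·35) = 1 − 84/210 = 0.600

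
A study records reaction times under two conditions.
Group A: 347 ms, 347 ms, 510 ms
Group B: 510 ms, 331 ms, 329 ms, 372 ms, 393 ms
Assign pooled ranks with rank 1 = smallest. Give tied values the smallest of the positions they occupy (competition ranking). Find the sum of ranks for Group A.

13

Sorted (ascending): 329, 331, 347, 347, 372, 393, 510, 510
The 2 values of 347 occupy positions 3–4 → each gets rank 3.
The 2 values of 510 occupy positions 7–8 → each gets rank 7.
Group A values → pooled ranks: 347→3, 347→3, 510→7
Rank sum = 3 + 3 + 7 = 13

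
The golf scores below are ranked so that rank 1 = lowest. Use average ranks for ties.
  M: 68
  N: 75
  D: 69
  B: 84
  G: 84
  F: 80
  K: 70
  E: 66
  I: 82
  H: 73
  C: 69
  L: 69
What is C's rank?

4

Sorted (ascending): 66, 68, 69, 69, 69, 70, 73, 75, 80, 82, 84, 84
The 3 values of 69 occupy positions 3–5 → average rank 4.
The 2 values of 84 occupy positions 11–12 → average rank (11+12)/2 = 11.5.
C has value 69 → rank 4.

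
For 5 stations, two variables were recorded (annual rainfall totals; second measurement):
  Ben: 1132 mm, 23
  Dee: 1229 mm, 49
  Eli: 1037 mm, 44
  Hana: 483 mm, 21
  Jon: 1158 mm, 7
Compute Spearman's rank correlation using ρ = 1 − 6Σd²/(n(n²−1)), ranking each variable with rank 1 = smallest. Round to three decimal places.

Ranks of variable 1: 3, 5, 2, 1, 4
Ranks of variable 2: 3, 5, 4, 2, 1
d = r₁ − r₂: 0, 0, -2, -1, 3
d²: 0, 0, 4, 1, 9; Σd² = 14
ρ = 1 − 6·14/(5·24) = 1 − 84/120 = 0.300

0.300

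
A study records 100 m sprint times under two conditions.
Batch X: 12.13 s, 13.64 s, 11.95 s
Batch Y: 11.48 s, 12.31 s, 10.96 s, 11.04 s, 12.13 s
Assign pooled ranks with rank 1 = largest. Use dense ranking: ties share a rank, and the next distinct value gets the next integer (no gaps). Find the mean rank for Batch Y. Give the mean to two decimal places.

Sorted (descending): 13.64, 12.31, 12.13, 12.13, 11.95, 11.48, 11.04, 10.96
The 2 values of 12.13 share dense rank 3.
Remaining distinct values take the next consecutive integers.
Batch Y values → pooled ranks: 11.48→5, 12.31→2, 10.96→7, 11.04→6, 12.13→3
Mean rank = (5 + 2 + 7 + 6 + 3) / 5 = 4.60

4.60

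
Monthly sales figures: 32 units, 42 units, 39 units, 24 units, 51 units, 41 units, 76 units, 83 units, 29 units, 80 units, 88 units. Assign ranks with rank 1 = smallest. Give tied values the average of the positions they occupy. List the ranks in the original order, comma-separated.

Sorted (ascending): 24, 29, 32, 39, 41, 42, 51, 76, 80, 83, 88
No ties — each value takes its position as its rank.

3, 6, 4, 1, 7, 5, 8, 10, 2, 9, 11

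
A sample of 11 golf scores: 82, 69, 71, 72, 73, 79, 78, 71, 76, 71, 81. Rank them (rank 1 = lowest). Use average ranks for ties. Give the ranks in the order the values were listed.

Sorted (ascending): 69, 71, 71, 71, 72, 73, 76, 78, 79, 81, 82
The 3 values of 71 occupy positions 2–4 → average rank 3.

11, 1, 3, 5, 6, 9, 8, 3, 7, 3, 10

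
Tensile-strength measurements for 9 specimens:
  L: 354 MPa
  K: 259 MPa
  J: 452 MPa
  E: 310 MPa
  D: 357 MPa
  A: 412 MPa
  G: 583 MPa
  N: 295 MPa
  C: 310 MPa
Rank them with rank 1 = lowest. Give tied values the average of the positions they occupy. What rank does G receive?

Sorted (ascending): 259, 295, 310, 310, 354, 357, 412, 452, 583
The 2 values of 310 occupy positions 3–4 → average rank (3+4)/2 = 3.5.
G has value 583 MPa → rank 9.

9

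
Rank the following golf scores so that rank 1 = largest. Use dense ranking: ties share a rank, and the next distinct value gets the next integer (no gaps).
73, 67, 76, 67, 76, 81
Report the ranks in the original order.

3, 4, 2, 4, 2, 1

Sorted (descending): 81, 76, 76, 73, 67, 67
The 2 values of 76 share dense rank 2.
The 2 values of 67 share dense rank 4.
Remaining distinct values take the next consecutive integers.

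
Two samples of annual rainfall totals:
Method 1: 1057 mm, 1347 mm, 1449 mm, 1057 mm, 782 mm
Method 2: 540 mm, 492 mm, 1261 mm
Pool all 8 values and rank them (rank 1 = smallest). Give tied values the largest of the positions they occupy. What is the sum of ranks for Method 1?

28

Sorted (ascending): 492, 540, 782, 1057, 1057, 1261, 1347, 1449
The 2 values of 1057 occupy positions 4–5 → each gets rank 5.
Method 1 values → pooled ranks: 1057→5, 1347→7, 1449→8, 1057→5, 782→3
Rank sum = 5 + 7 + 8 + 5 + 3 = 28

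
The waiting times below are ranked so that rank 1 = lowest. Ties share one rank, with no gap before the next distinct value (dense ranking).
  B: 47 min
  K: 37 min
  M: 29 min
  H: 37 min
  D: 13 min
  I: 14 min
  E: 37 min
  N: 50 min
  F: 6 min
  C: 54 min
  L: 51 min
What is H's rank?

Sorted (ascending): 6, 13, 14, 29, 37, 37, 37, 47, 50, 51, 54
The 3 values of 37 share dense rank 5.
Remaining distinct values take the next consecutive integers.
H has value 37 min → rank 5.

5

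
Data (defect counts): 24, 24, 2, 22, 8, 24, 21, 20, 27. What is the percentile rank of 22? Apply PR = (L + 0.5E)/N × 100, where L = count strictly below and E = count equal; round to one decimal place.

50.0

N = 9.
Strictly below 22: 4. Equal to 22: 1.
PR = (4 + 0.5·1)/9 × 100 = 50.0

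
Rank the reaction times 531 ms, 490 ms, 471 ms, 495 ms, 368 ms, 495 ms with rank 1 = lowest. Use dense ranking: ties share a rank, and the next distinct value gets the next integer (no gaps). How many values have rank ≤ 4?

5

Sorted (ascending): 368, 471, 490, 495, 495, 531
The 2 values of 495 share dense rank 4.
Remaining distinct values take the next consecutive integers.
Ranks ≤ 4: {1, 2, 3, 4, 4} → 5 values.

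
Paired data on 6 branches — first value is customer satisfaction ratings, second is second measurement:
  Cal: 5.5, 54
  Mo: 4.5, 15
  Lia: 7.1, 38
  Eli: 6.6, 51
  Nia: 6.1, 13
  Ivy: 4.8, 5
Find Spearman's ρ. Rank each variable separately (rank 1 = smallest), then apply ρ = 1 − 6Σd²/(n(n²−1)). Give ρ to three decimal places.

0.371

Ranks of variable 1: 3, 1, 6, 5, 4, 2
Ranks of variable 2: 6, 3, 4, 5, 2, 1
d = r₁ − r₂: -3, -2, 2, 0, 2, 1
d²: 9, 4, 4, 0, 4, 1; Σd² = 22
ρ = 1 − 6·22/(6·35) = 1 − 132/210 = 0.371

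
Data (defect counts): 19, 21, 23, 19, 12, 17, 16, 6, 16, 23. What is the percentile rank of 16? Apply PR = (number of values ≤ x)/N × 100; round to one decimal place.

N = 10.
Strictly below 16: 2. Equal to 16: 2.
PR = 4/10 × 100 = 40.0

40.0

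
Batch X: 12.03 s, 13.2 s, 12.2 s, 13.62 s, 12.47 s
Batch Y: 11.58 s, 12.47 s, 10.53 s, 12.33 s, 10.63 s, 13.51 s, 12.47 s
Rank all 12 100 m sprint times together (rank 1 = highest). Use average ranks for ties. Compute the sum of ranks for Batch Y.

52

Sorted (descending): 13.62, 13.51, 13.2, 12.47, 12.47, 12.47, 12.33, 12.2, 12.03, 11.58, 10.63, 10.53
The 3 values of 12.47 occupy positions 4–6 → average rank 5.
Batch Y values → pooled ranks: 11.58→10, 12.47→5, 10.53→12, 12.33→7, 10.63→11, 13.51→2, 12.47→5
Rank sum = 10 + 5 + 12 + 7 + 11 + 2 + 5 = 52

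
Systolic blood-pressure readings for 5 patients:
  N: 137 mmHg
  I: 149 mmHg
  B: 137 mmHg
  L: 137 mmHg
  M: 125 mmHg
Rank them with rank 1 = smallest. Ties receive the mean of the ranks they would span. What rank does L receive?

3

Sorted (ascending): 125, 137, 137, 137, 149
The 3 values of 137 occupy positions 2–4 → average rank 3.
L has value 137 mmHg → rank 3.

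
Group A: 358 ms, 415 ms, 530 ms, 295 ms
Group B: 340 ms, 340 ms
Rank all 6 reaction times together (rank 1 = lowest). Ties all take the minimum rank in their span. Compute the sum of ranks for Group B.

4

Sorted (ascending): 295, 340, 340, 358, 415, 530
The 2 values of 340 occupy positions 2–3 → each gets rank 2.
Group B values → pooled ranks: 340→2, 340→2
Rank sum = 2 + 2 = 4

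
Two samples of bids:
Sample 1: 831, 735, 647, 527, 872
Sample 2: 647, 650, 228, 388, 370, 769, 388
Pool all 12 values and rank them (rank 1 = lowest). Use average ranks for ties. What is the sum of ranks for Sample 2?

34.5

Sorted (ascending): 228, 370, 388, 388, 527, 647, 647, 650, 735, 769, 831, 872
The 2 values of 388 occupy positions 3–4 → average rank (3+4)/2 = 3.5.
The 2 values of 647 occupy positions 6–7 → average rank (6+7)/2 = 6.5.
Sample 2 values → pooled ranks: 647→6.5, 650→8, 228→1, 388→3.5, 370→2, 769→10, 388→3.5
Rank sum = 6.5 + 8 + 1 + 3.5 + 2 + 10 + 3.5 = 34.5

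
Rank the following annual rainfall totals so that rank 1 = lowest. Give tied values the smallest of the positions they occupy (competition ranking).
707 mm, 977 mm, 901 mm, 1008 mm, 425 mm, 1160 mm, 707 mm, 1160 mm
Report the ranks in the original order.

2, 5, 4, 6, 1, 7, 2, 7

Sorted (ascending): 425, 707, 707, 901, 977, 1008, 1160, 1160
The 2 values of 707 occupy positions 2–3 → each gets rank 2.
The 2 values of 1160 occupy positions 7–8 → each gets rank 7.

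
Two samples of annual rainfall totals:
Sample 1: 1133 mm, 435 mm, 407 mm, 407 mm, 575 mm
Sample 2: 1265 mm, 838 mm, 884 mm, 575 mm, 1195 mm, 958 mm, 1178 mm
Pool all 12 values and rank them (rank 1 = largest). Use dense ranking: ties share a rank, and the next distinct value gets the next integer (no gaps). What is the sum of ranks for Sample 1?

Sorted (descending): 1265, 1195, 1178, 1133, 958, 884, 838, 575, 575, 435, 407, 407
The 2 values of 575 share dense rank 8.
The 2 values of 407 share dense rank 10.
Remaining distinct values take the next consecutive integers.
Sample 1 values → pooled ranks: 1133→4, 435→9, 407→10, 407→10, 575→8
Rank sum = 4 + 9 + 10 + 10 + 8 = 41

41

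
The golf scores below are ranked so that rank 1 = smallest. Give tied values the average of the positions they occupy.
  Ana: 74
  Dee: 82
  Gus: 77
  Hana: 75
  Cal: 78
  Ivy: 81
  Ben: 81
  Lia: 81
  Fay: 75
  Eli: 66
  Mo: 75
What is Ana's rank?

2

Sorted (ascending): 66, 74, 75, 75, 75, 77, 78, 81, 81, 81, 82
The 3 values of 75 occupy positions 3–5 → average rank 4.
The 3 values of 81 occupy positions 8–10 → average rank 9.
Ana has value 74 → rank 2.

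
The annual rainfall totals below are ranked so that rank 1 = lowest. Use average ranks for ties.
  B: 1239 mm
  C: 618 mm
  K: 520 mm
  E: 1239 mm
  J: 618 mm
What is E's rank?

Sorted (ascending): 520, 618, 618, 1239, 1239
The 2 values of 618 occupy positions 2–3 → average rank (2+3)/2 = 2.5.
The 2 values of 1239 occupy positions 4–5 → average rank (4+5)/2 = 4.5.
E has value 1239 mm → rank 4.5.

4.5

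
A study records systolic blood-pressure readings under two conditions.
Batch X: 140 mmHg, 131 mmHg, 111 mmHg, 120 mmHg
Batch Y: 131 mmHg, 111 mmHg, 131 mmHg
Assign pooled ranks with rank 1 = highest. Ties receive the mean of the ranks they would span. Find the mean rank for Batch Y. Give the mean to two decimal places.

Sorted (descending): 140, 131, 131, 131, 120, 111, 111
The 3 values of 131 occupy positions 2–4 → average rank 3.
The 2 values of 111 occupy positions 6–7 → average rank (6+7)/2 = 6.5.
Batch Y values → pooled ranks: 131→3, 111→6.5, 131→3
Mean rank = (3 + 6.5 + 3) / 3 = 4.17

4.17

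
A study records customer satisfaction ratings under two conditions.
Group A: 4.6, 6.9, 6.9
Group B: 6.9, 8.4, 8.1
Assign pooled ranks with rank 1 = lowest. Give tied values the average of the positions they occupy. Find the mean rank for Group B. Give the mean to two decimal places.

4.67

Sorted (ascending): 4.6, 6.9, 6.9, 6.9, 8.1, 8.4
The 3 values of 6.9 occupy positions 2–4 → average rank 3.
Group B values → pooled ranks: 6.9→3, 8.4→6, 8.1→5
Mean rank = (3 + 6 + 5) / 3 = 4.67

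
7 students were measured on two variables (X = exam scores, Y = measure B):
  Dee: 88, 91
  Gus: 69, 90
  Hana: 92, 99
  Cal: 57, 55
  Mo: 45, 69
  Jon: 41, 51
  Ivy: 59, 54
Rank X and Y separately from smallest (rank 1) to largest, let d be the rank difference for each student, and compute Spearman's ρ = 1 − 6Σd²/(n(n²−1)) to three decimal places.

0.857

Ranks of variable 1: 6, 5, 7, 3, 2, 1, 4
Ranks of variable 2: 6, 5, 7, 3, 4, 1, 2
d = r₁ − r₂: 0, 0, 0, 0, -2, 0, 2
d²: 0, 0, 0, 0, 4, 0, 4; Σd² = 8
ρ = 1 − 6·8/(7·48) = 1 − 48/336 = 0.857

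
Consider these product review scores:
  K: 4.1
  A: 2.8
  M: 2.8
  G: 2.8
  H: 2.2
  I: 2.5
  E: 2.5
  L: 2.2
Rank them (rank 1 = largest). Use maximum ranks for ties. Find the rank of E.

6

Sorted (descending): 4.1, 2.8, 2.8, 2.8, 2.5, 2.5, 2.2, 2.2
The 3 values of 2.8 occupy positions 2–4 → each gets rank 4.
The 2 values of 2.5 occupy positions 5–6 → each gets rank 6.
The 2 values of 2.2 occupy positions 7–8 → each gets rank 8.
E has value 2.5 → rank 6.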